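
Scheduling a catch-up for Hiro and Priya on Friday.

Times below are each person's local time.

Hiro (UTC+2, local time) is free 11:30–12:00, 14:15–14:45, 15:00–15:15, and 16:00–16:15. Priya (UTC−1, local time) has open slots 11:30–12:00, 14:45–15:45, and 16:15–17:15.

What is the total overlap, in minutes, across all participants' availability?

15 minutes

Hiro → UTC: 09:30–10:00, 12:15–12:45, 13:00–13:15, 14:00–14:15.
Priya → UTC: 12:30–13:00, 15:45–16:45, 17:15–18:15.
Hiro ∩ Priya: 12:30–12:45.
Total common minutes: 15.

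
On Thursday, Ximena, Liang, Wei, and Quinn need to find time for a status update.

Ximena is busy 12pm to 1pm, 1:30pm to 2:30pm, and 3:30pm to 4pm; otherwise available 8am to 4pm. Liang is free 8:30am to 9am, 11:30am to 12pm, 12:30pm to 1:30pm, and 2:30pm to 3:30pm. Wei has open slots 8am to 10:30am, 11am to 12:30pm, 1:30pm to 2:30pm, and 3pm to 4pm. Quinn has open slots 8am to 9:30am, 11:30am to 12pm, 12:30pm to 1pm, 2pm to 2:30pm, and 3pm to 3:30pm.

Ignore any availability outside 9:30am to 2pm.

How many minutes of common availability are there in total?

Ximena free within 08:00–16:00: 08:00–12:00, 13:00–13:30, 14:30–15:30.
Ximena ∩ Liang: 08:30–09:00, 11:30–12:00, 13:00–13:30, 14:30–15:30.
Ximena ∩ Liang ∩ Wei: 08:30–09:00, 11:30–12:00, 15:00–15:30.
Ximena ∩ Liang ∩ Wei ∩ Quinn: 08:30–09:00, 11:30–12:00, 15:00–15:30.
Restricted to 09:30–14:00: 11:30–12:00.
Total common minutes: 30.

30 minutes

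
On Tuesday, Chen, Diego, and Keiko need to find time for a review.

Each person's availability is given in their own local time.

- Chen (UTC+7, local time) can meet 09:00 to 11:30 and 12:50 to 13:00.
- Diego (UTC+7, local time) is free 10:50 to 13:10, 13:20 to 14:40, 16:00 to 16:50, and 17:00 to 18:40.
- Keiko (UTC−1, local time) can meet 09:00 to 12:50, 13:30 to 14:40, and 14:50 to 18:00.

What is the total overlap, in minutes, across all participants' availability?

0 minutes

Chen → UTC: 02:00–04:30, 05:50–06:00.
Diego → UTC: 03:50–06:10, 06:20–07:40, 09:00–09:50, 10:00–11:40.
Keiko → UTC: 10:00–13:50, 14:30–15:40, 15:50–19:00.
Chen ∩ Diego: 03:50–04:30, 05:50–06:00.
Chen ∩ Diego ∩ Keiko: (none).
Total common minutes: 0.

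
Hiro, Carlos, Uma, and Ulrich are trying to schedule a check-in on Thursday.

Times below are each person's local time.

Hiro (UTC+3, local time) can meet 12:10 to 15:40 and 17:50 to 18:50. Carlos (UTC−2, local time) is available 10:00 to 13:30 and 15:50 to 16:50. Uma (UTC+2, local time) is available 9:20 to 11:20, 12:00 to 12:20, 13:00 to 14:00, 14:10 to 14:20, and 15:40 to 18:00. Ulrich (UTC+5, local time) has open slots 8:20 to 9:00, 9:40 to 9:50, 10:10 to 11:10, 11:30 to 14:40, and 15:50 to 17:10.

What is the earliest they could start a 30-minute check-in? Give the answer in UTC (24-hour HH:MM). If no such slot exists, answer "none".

Hiro → UTC: 09:10–12:40, 14:50–15:50.
Carlos → UTC: 12:00–15:30, 17:50–18:50.
Uma → UTC: 07:20–09:20, 10:00–10:20, 11:00–12:00, 12:10–12:20, 13:40–16:00.
Ulrich → UTC: 03:20–04:00, 04:40–04:50, 05:10–06:10, 06:30–09:40, 10:50–12:10.
Hiro ∩ Carlos: 12:00–12:40, 14:50–15:30.
Hiro ∩ Carlos ∩ Uma: 12:10–12:20, 14:50–15:30.
Hiro ∩ Carlos ∩ Uma ∩ Ulrich: (none).
Windows ≥ 30 min: (none).

none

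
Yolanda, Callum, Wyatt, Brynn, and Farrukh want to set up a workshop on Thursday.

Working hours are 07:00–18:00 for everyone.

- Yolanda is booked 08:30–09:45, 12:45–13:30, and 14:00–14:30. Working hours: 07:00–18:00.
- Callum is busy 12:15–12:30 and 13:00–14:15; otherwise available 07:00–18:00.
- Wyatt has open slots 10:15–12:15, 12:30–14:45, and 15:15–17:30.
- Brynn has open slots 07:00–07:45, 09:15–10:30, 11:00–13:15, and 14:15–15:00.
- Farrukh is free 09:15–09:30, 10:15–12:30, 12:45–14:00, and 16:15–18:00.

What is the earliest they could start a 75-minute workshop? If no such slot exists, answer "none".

Yolanda free within 07:00–18:00: 07:00–08:30, 09:45–12:45, 13:30–14:00, 14:30–18:00.
Callum free within 07:00–18:00: 07:00–12:15, 12:30–13:00, 14:15–18:00.
Yolanda ∩ Callum: 07:00–08:30, 09:45–12:15, 12:30–12:45, 14:30–18:00.
Yolanda ∩ Callum ∩ Wyatt: 10:15–12:15, 12:30–12:45, 14:30–14:45, 15:15–17:30.
Yolanda ∩ Callum ∩ Wyatt ∩ Brynn: 10:15–10:30, 11:00–12:15, 12:30–12:45, 14:30–14:45.
Yolanda ∩ Callum ∩ Wyatt ∩ Brynn ∩ Farrukh: 10:15–10:30, 11:00–12:15.
Windows ≥ 75 min: 11:00–12:15.
Earliest such window starts at 11:00.

11:00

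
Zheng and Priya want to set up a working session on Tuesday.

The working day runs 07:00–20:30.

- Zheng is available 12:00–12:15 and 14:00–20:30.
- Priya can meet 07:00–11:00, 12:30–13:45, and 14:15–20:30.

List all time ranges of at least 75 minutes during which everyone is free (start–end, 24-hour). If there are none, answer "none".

14:15–20:30

Zheng ∩ Priya: 14:15–20:30.
Windows ≥ 75 min: 14:15–20:30.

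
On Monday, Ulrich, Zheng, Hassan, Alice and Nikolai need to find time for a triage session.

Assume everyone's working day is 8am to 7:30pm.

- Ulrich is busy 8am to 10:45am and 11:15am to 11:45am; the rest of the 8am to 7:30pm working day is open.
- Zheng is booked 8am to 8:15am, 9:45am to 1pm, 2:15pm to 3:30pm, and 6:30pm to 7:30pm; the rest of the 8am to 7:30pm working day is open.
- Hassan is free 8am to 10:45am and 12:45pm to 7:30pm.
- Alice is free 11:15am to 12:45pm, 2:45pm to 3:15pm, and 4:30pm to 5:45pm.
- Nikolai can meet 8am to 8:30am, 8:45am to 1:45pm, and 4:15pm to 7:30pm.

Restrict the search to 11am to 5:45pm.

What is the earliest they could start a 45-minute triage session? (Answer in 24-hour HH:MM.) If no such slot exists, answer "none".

16:30

Ulrich free within 08:00–19:30: 10:45–11:15, 11:45–19:30.
Zheng free within 08:00–19:30: 08:15–09:45, 13:00–14:15, 15:30–18:30.
Ulrich ∩ Zheng: 13:00–14:15, 15:30–18:30.
Ulrich ∩ Zheng ∩ Hassan: 13:00–14:15, 15:30–18:30.
Ulrich ∩ Zheng ∩ Hassan ∩ Alice: 16:30–17:45.
Ulrich ∩ Zheng ∩ Hassan ∩ Alice ∩ Nikolai: 16:30–17:45.
Restricted to 11:00–17:45: 16:30–17:45.
Windows ≥ 45 min: 16:30–17:45.
Earliest such window starts at 16:30.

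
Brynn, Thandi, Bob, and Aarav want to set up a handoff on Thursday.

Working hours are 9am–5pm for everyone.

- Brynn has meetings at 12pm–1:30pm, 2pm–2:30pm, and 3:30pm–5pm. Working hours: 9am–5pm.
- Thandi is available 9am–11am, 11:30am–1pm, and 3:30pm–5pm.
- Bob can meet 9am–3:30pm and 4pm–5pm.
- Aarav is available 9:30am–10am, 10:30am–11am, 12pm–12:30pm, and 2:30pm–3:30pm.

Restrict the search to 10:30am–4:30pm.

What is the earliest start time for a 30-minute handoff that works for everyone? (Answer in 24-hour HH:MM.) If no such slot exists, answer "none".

Brynn free within 09:00–17:00: 09:00–12:00, 13:30–14:00, 14:30–15:30.
Brynn ∩ Thandi: 09:00–11:00, 11:30–12:00.
Brynn ∩ Thandi ∩ Bob: 09:00–11:00, 11:30–12:00.
Brynn ∩ Thandi ∩ Bob ∩ Aarav: 09:30–10:00, 10:30–11:00.
Restricted to 10:30–16:30: 10:30–11:00.
Windows ≥ 30 min: 10:30–11:00.
Earliest such window starts at 10:30.

10:30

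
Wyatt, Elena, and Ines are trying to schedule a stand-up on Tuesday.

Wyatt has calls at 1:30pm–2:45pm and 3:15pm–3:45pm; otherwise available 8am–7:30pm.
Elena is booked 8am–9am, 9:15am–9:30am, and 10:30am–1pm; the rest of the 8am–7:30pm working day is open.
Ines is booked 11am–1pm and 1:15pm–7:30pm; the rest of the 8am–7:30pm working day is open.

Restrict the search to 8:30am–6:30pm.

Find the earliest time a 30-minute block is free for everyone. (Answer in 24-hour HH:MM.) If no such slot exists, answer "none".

09:30

Wyatt free within 08:00–19:30: 08:00–13:30, 14:45–15:15, 15:45–19:30.
Elena free within 08:00–19:30: 09:00–09:15, 09:30–10:30, 13:00–19:30.
Ines free within 08:00–19:30: 08:00–11:00, 13:00–13:15.
Wyatt ∩ Elena: 09:00–09:15, 09:30–10:30, 13:00–13:30, 14:45–15:15, 15:45–19:30.
Wyatt ∩ Elena ∩ Ines: 09:00–09:15, 09:30–10:30, 13:00–13:15.
Restricted to 08:30–18:30: 09:00–09:15, 09:30–10:30, 13:00–13:15.
Windows ≥ 30 min: 09:30–10:30.
Earliest such window starts at 09:30.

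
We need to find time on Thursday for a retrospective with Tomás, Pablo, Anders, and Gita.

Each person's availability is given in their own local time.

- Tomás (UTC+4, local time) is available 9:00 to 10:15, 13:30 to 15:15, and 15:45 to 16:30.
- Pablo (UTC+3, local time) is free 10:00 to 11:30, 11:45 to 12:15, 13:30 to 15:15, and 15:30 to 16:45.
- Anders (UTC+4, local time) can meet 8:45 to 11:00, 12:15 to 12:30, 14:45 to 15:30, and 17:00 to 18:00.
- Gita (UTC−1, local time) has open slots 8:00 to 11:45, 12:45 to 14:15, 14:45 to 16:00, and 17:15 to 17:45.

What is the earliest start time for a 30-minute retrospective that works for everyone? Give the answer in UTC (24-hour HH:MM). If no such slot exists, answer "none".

Tomás → UTC: 05:00–06:15, 09:30–11:15, 11:45–12:30.
Pablo → UTC: 07:00–08:30, 08:45–09:15, 10:30–12:15, 12:30–13:45.
Anders → UTC: 04:45–07:00, 08:15–08:30, 10:45–11:30, 13:00–14:00.
Gita → UTC: 09:00–12:45, 13:45–15:15, 15:45–17:00, 18:15–18:45.
Tomás ∩ Pablo: 10:30–11:15, 11:45–12:15.
Tomás ∩ Pablo ∩ Anders: 10:45–11:15.
Tomás ∩ Pablo ∩ Anders ∩ Gita: 10:45–11:15.
Windows ≥ 30 min: 10:45–11:15.
Earliest such window starts at 10:45.

10:45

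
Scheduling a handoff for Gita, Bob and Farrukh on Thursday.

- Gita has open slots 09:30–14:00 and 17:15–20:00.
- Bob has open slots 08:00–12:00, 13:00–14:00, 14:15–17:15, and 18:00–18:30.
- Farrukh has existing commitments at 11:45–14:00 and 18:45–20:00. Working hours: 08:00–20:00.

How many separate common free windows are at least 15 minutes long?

Farrukh free within 08:00–20:00: 08:00–11:45, 14:00–18:45.
Gita ∩ Bob: 09:30–12:00, 13:00–14:00, 18:00–18:30.
Gita ∩ Bob ∩ Farrukh: 09:30–11:45, 18:00–18:30.
Windows ≥ 15 min: 09:30–11:45, 18:00–18:30.
That's 2 windows.

2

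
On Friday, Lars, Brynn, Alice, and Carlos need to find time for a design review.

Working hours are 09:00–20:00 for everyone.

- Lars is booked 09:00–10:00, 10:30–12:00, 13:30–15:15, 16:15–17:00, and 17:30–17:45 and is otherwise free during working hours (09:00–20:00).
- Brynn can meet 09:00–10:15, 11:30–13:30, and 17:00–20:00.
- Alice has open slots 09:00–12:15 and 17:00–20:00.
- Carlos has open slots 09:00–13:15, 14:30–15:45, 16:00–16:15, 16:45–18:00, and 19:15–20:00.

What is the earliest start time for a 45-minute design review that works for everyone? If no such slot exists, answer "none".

Lars free within 09:00–20:00: 10:00–10:30, 12:00–13:30, 15:15–16:15, 17:00–17:30, 17:45–20:00.
Lars ∩ Brynn: 10:00–10:15, 12:00–13:30, 17:00–17:30, 17:45–20:00.
Lars ∩ Brynn ∩ Alice: 10:00–10:15, 12:00–12:15, 17:00–17:30, 17:45–20:00.
Lars ∩ Brynn ∩ Alice ∩ Carlos: 10:00–10:15, 12:00–12:15, 17:00–17:30, 17:45–18:00, 19:15–20:00.
Windows ≥ 45 min: 19:15–20:00.
Earliest such window starts at 19:15.

19:15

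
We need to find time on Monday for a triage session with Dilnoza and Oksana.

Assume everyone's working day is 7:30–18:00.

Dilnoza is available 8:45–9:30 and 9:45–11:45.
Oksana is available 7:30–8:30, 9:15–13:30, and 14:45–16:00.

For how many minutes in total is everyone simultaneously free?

Dilnoza ∩ Oksana: 09:15–09:30, 09:45–11:45.
Total common minutes: 15 + 120 = 135.

135 minutes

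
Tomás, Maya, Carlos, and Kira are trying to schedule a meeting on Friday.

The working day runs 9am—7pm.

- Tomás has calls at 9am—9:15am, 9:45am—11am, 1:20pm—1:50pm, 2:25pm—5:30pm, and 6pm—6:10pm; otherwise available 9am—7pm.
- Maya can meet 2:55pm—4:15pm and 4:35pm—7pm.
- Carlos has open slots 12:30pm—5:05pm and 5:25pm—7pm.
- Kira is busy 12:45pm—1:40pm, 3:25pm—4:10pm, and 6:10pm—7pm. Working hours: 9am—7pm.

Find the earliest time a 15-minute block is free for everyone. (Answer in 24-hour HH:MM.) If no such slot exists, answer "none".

Tomás free within 09:00–19:00: 09:15–09:45, 11:00–13:20, 13:50–14:25, 17:30–18:00, 18:10–19:00.
Kira free within 09:00–19:00: 09:00–12:45, 13:40–15:25, 16:10–18:10.
Tomás ∩ Maya: 17:30–18:00, 18:10–19:00.
Tomás ∩ Maya ∩ Carlos: 17:30–18:00, 18:10–19:00.
Tomás ∩ Maya ∩ Carlos ∩ Kira: 17:30–18:00.
Windows ≥ 15 min: 17:30–18:00.
Earliest such window starts at 17:30.

17:30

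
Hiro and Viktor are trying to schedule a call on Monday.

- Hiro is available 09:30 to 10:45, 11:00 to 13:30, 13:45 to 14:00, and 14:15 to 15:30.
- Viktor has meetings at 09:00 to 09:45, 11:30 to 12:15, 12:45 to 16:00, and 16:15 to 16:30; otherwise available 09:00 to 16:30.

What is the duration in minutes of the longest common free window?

Viktor free within 09:00–16:30: 09:45–11:30, 12:15–12:45, 16:00–16:15.
Hiro ∩ Viktor: 09:45–10:45, 11:00–11:30, 12:15–12:45.
Common window lengths: 60, 30, 30 min; longest is 60.

60 minutes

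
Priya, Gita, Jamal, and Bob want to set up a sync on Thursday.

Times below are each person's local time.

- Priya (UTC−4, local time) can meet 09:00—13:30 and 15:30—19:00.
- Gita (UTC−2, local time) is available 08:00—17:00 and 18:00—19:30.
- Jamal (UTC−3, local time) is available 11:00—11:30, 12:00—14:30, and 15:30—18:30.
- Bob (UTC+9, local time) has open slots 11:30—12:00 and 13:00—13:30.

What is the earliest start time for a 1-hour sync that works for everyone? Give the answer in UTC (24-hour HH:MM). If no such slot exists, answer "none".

Priya → UTC: 13:00–17:30, 19:30–23:00.
Gita → UTC: 10:00–19:00, 20:00–21:30.
Jamal → UTC: 14:00–14:30, 15:00–17:30, 18:30–21:30.
Bob → UTC: 02:30–03:00, 04:00–04:30.
Priya ∩ Gita: 13:00–17:30, 20:00–21:30.
Priya ∩ Gita ∩ Jamal: 14:00–14:30, 15:00–17:30, 20:00–21:30.
Priya ∩ Gita ∩ Jamal ∩ Bob: (none).
Windows ≥ 60 min: (none).

none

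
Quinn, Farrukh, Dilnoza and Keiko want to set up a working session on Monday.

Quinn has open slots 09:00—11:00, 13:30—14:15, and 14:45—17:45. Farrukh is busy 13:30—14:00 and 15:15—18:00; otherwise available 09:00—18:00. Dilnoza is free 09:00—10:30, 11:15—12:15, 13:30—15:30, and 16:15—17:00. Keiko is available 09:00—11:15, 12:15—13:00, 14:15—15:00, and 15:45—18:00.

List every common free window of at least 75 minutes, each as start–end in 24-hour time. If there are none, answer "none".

Farrukh free within 09:00–18:00: 09:00–13:30, 14:00–15:15.
Quinn ∩ Farrukh: 09:00–11:00, 14:00–14:15, 14:45–15:15.
Quinn ∩ Farrukh ∩ Dilnoza: 09:00–10:30, 14:00–14:15, 14:45–15:15.
Quinn ∩ Farrukh ∩ Dilnoza ∩ Keiko: 09:00–10:30, 14:45–15:00.
Windows ≥ 75 min: 09:00–10:30.

09:00–10:30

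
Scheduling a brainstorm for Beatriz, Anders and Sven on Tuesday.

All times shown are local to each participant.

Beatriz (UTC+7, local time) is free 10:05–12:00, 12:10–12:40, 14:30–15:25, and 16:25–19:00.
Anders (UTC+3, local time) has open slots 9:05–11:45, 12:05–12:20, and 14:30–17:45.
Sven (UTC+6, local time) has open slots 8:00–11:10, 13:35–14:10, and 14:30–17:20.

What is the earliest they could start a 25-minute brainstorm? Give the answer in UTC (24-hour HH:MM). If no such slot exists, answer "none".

07:35

Beatriz → UTC: 03:05–05:00, 05:10–05:40, 07:30–08:25, 09:25–12:00.
Anders → UTC: 06:05–08:45, 09:05–09:20, 11:30–14:45.
Sven → UTC: 02:00–05:10, 07:35–08:10, 08:30–11:20.
Beatriz ∩ Anders: 07:30–08:25, 11:30–12:00.
Beatriz ∩ Anders ∩ Sven: 07:35–08:10.
Windows ≥ 25 min: 07:35–08:10.
Earliest such window starts at 07:35.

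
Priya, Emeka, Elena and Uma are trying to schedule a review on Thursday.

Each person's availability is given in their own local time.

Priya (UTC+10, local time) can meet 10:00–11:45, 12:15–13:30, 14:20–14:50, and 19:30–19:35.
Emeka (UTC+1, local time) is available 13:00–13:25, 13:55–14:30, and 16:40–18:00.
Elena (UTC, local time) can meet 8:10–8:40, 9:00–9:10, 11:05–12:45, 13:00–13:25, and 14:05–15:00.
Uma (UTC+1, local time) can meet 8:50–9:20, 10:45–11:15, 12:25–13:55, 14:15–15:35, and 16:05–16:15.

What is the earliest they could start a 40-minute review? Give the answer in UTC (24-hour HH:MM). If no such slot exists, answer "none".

Priya → UTC: 00:00–01:45, 02:15–03:30, 04:20–04:50, 09:30–09:35.
Emeka → UTC: 12:00–12:25, 12:55–13:30, 15:40–17:00.
Elena → UTC: 08:10–08:40, 09:00–09:10, 11:05–12:45, 13:00–13:25, 14:05–15:00.
Uma → UTC: 07:50–08:20, 09:45–10:15, 11:25–12:55, 13:15–14:35, 15:05–15:15.
Priya ∩ Emeka: (none).
Priya ∩ Emeka ∩ Elena: (none).
Priya ∩ Emeka ∩ Elena ∩ Uma: (none).
Windows ≥ 40 min: (none).

none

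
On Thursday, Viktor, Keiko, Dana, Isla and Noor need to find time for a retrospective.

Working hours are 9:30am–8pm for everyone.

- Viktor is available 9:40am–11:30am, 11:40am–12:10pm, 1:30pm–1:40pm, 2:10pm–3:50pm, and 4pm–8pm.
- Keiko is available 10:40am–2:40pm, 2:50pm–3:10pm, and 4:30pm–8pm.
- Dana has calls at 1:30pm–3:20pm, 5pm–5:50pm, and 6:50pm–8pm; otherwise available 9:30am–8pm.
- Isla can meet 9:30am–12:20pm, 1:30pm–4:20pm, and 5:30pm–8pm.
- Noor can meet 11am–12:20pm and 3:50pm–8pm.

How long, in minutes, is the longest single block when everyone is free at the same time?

60 minutes

Dana free within 09:30–20:00: 09:30–13:30, 15:20–17:00, 17:50–18:50.
Viktor ∩ Keiko: 10:40–11:30, 11:40–12:10, 13:30–13:40, 14:10–14:40, 14:50–15:10, 16:30–20:00.
Viktor ∩ Keiko ∩ Dana: 10:40–11:30, 11:40–12:10, 16:30–17:00, 17:50–18:50.
Viktor ∩ Keiko ∩ Dana ∩ Isla: 10:40–11:30, 11:40–12:10, 17:50–18:50.
Viktor ∩ Keiko ∩ Dana ∩ Isla ∩ Noor: 11:00–11:30, 11:40–12:10, 17:50–18:50.
Common window lengths: 30, 30, 60 min; longest is 60.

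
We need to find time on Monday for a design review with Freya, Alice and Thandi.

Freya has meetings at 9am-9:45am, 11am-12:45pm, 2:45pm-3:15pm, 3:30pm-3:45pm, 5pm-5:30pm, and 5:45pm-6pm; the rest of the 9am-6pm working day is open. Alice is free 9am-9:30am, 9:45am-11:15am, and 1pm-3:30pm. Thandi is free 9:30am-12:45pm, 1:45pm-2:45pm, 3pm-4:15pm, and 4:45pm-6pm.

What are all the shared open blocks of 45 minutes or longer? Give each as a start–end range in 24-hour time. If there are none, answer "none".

09:45–11:00, 13:45–14:45

Freya free within 09:00–18:00: 09:45–11:00, 12:45–14:45, 15:15–15:30, 15:45–17:00, 17:30–17:45.
Freya ∩ Alice: 09:45–11:00, 13:00–14:45, 15:15–15:30.
Freya ∩ Alice ∩ Thandi: 09:45–11:00, 13:45–14:45, 15:15–15:30.
Windows ≥ 45 min: 09:45–11:00, 13:45–14:45.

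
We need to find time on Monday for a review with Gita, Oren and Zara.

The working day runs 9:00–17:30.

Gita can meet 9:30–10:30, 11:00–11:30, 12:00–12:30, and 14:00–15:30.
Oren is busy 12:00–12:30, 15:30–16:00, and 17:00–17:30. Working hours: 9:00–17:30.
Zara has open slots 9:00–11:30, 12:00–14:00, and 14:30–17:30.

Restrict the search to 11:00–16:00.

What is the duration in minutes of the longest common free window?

60 minutes

Oren free within 09:00–17:30: 09:00–12:00, 12:30–15:30, 16:00–17:00.
Gita ∩ Oren: 09:30–10:30, 11:00–11:30, 14:00–15:30.
Gita ∩ Oren ∩ Zara: 09:30–10:30, 11:00–11:30, 14:30–15:30.
Restricted to 11:00–16:00: 11:00–11:30, 14:30–15:30.
Common window lengths: 30, 60 min; longest is 60.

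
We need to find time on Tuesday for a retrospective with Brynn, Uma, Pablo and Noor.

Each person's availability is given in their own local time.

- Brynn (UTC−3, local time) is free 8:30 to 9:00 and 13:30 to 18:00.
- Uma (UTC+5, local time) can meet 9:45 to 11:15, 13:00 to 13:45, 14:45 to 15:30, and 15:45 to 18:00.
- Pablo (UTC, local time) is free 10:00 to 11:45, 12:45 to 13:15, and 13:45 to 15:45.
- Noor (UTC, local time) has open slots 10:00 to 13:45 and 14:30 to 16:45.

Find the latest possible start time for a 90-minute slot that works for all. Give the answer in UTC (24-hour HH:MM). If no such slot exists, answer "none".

none

Brynn → UTC: 11:30–12:00, 16:30–21:00.
Uma → UTC: 04:45–06:15, 08:00–08:45, 09:45–10:30, 10:45–13:00.
Pablo → UTC: 10:00–11:45, 12:45–13:15, 13:45–15:45.
Noor → UTC: 10:00–13:45, 14:30–16:45.
Brynn ∩ Uma: 11:30–12:00.
Brynn ∩ Uma ∩ Pablo: 11:30–11:45.
Brynn ∩ Uma ∩ Pablo ∩ Noor: 11:30–11:45.
Windows ≥ 90 min: (none).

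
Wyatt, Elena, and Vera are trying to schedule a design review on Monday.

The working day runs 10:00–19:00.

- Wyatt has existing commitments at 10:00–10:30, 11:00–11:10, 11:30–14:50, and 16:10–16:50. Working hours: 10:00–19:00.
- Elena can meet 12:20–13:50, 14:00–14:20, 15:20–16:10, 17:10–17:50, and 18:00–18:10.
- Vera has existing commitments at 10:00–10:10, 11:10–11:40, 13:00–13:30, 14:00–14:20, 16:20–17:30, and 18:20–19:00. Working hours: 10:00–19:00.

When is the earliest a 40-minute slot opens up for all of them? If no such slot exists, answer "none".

15:20

Wyatt free within 10:00–19:00: 10:30–11:00, 11:10–11:30, 14:50–16:10, 16:50–19:00.
Vera free within 10:00–19:00: 10:10–11:10, 11:40–13:00, 13:30–14:00, 14:20–16:20, 17:30–18:20.
Wyatt ∩ Elena: 15:20–16:10, 17:10–17:50, 18:00–18:10.
Wyatt ∩ Elena ∩ Vera: 15:20–16:10, 17:30–17:50, 18:00–18:10.
Windows ≥ 40 min: 15:20–16:10.
Earliest such window starts at 15:20.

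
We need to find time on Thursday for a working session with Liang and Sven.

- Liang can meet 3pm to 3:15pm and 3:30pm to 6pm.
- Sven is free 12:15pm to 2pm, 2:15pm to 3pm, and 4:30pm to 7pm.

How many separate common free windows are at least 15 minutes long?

1

Liang ∩ Sven: 16:30–18:00.
Windows ≥ 15 min: 16:30–18:00.
That's 1 window.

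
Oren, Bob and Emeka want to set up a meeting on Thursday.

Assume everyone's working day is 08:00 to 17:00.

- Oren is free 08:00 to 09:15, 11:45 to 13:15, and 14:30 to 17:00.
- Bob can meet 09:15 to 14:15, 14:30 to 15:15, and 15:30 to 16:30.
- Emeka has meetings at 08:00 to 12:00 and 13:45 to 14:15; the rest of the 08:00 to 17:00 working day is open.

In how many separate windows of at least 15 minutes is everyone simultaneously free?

Emeka free within 08:00–17:00: 12:00–13:45, 14:15–17:00.
Oren ∩ Bob: 11:45–13:15, 14:30–15:15, 15:30–16:30.
Oren ∩ Bob ∩ Emeka: 12:00–13:15, 14:30–15:15, 15:30–16:30.
Windows ≥ 15 min: 12:00–13:15, 14:30–15:15, 15:30–16:30.
That's 3 windows.

3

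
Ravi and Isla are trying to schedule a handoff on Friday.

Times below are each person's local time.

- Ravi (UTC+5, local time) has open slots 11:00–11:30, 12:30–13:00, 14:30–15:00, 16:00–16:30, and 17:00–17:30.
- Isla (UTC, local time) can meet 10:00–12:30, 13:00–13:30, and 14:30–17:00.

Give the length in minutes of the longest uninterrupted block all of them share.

Ravi → UTC: 06:00–06:30, 07:30–08:00, 09:30–10:00, 11:00–11:30, 12:00–12:30.
Isla → UTC: 10:00–12:30, 13:00–13:30, 14:30–17:00.
Ravi ∩ Isla: 11:00–11:30, 12:00–12:30.
Common window lengths: 30, 30 min; longest is 30.

30 minutes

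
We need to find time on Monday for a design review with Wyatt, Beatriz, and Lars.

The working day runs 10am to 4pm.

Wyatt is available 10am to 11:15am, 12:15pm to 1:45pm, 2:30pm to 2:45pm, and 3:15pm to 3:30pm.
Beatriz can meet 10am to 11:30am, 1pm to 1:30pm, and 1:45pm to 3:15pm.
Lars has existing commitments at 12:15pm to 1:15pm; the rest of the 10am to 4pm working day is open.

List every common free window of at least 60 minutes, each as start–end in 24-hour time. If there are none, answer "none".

Lars free within 10:00–16:00: 10:00–12:15, 13:15–16:00.
Wyatt ∩ Beatriz: 10:00–11:15, 13:00–13:30, 14:30–14:45.
Wyatt ∩ Beatriz ∩ Lars: 10:00–11:15, 13:15–13:30, 14:30–14:45.
Windows ≥ 60 min: 10:00–11:15.

10:00–11:15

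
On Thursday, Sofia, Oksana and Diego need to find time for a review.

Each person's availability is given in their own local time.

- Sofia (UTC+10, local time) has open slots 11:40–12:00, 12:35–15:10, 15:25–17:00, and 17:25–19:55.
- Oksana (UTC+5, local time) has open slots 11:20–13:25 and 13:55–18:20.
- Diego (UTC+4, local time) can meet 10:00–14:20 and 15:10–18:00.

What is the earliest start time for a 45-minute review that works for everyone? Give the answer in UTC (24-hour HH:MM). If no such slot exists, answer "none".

07:25

Sofia → UTC: 01:40–02:00, 02:35–05:10, 05:25–07:00, 07:25–09:55.
Oksana → UTC: 06:20–08:25, 08:55–13:20.
Diego → UTC: 06:00–10:20, 11:10–14:00.
Sofia ∩ Oksana: 06:20–07:00, 07:25–08:25, 08:55–09:55.
Sofia ∩ Oksana ∩ Diego: 06:20–07:00, 07:25–08:25, 08:55–09:55.
Windows ≥ 45 min: 07:25–08:25, 08:55–09:55.
Earliest such window starts at 07:25.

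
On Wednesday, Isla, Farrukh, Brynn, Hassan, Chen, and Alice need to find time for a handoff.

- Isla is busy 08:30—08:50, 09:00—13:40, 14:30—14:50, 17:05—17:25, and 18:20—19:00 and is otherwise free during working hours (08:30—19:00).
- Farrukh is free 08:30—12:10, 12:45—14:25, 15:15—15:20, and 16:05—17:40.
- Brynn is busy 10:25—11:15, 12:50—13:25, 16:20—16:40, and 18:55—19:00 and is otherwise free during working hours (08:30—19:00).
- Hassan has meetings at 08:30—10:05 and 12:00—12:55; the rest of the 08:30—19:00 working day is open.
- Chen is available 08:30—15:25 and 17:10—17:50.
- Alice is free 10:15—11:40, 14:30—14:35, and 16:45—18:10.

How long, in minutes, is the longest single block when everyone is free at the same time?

15 minutes

Isla free within 08:30–19:00: 08:50–09:00, 13:40–14:30, 14:50–17:05, 17:25–18:20.
Brynn free within 08:30–19:00: 08:30–10:25, 11:15–12:50, 13:25–16:20, 16:40–18:55.
Hassan free within 08:30–19:00: 10:05–12:00, 12:55–19:00.
Isla ∩ Farrukh: 08:50–09:00, 13:40–14:25, 15:15–15:20, 16:05–17:05, 17:25–17:40.
Isla ∩ Farrukh ∩ Brynn: 08:50–09:00, 13:40–14:25, 15:15–15:20, 16:05–16:20, 16:40–17:05, 17:25–17:40.
Isla ∩ Farrukh ∩ Brynn ∩ Hassan: 13:40–14:25, 15:15–15:20, 16:05–16:20, 16:40–17:05, 17:25–17:40.
Isla ∩ Farrukh ∩ Brynn ∩ Hassan ∩ Chen: 13:40–14:25, 15:15–15:20, 17:25–17:40.
Isla ∩ Farrukh ∩ Brynn ∩ Hassan ∩ Chen ∩ Alice: 17:25–17:40.
Single common window of 15 minutes.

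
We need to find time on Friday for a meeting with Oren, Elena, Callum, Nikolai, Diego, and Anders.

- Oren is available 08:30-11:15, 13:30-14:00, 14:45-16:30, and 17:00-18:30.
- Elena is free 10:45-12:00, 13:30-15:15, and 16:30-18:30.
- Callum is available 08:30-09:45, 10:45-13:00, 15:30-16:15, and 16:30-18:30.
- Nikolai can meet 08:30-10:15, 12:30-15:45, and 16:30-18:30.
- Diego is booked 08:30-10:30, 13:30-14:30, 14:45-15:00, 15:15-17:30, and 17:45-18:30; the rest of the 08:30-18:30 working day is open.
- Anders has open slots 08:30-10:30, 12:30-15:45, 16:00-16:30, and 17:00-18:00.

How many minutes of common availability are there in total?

15 minutes

Diego free within 08:30–18:30: 10:30–13:30, 14:30–14:45, 15:00–15:15, 17:30–17:45.
Oren ∩ Elena: 10:45–11:15, 13:30–14:00, 14:45–15:15, 17:00–18:30.
Oren ∩ Elena ∩ Callum: 10:45–11:15, 17:00–18:30.
Oren ∩ Elena ∩ Callum ∩ Nikolai: 17:00–18:30.
Oren ∩ Elena ∩ Callum ∩ Nikolai ∩ Diego: 17:30–17:45.
Oren ∩ Elena ∩ Callum ∩ Nikolai ∩ Diego ∩ Anders: 17:30–17:45.
Total common minutes: 15.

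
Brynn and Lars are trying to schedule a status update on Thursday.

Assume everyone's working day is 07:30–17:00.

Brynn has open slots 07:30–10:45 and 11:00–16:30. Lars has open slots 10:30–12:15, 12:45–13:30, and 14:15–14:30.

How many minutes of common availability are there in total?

150 minutes

Brynn ∩ Lars: 10:30–10:45, 11:00–12:15, 12:45–13:30, 14:15–14:30.
Total common minutes: 15 + 75 + 45 + 15 = 150.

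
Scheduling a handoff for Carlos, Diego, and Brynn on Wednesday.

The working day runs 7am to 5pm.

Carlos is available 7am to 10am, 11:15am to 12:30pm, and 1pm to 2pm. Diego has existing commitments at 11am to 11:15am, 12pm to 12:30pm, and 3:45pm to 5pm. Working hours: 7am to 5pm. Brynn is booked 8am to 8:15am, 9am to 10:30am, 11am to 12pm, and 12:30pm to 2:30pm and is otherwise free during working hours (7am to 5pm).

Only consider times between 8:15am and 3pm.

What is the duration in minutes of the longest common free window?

Diego free within 07:00–17:00: 07:00–11:00, 11:15–12:00, 12:30–15:45.
Brynn free within 07:00–17:00: 07:00–08:00, 08:15–09:00, 10:30–11:00, 12:00–12:30, 14:30–17:00.
Carlos ∩ Diego: 07:00–10:00, 11:15–12:00, 13:00–14:00.
Carlos ∩ Diego ∩ Brynn: 07:00–08:00, 08:15–09:00.
Restricted to 08:15–15:00: 08:15–09:00.
Single common window of 45 minutes.

45 minutes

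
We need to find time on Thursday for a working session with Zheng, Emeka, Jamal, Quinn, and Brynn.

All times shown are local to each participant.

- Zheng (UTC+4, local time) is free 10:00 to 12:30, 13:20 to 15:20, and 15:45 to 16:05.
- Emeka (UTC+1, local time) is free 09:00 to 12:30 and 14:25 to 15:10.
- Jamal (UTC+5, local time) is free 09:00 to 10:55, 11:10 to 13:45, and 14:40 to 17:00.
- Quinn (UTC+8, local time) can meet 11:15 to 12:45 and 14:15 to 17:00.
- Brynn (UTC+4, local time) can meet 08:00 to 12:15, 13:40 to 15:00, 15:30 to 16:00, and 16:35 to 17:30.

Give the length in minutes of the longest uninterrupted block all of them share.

Zheng → UTC: 06:00–08:30, 09:20–11:20, 11:45–12:05.
Emeka → UTC: 08:00–11:30, 13:25–14:10.
Jamal → UTC: 04:00–05:55, 06:10–08:45, 09:40–12:00.
Quinn → UTC: 03:15–04:45, 06:15–09:00.
Brynn → UTC: 04:00–08:15, 09:40–11:00, 11:30–12:00, 12:35–13:30.
Zheng ∩ Emeka: 08:00–08:30, 09:20–11:20.
Zheng ∩ Emeka ∩ Jamal: 08:00–08:30, 09:40–11:20.
Zheng ∩ Emeka ∩ Jamal ∩ Quinn: 08:00–08:30.
Zheng ∩ Emeka ∩ Jamal ∩ Quinn ∩ Brynn: 08:00–08:15.
Single common window of 15 minutes.

15 minutes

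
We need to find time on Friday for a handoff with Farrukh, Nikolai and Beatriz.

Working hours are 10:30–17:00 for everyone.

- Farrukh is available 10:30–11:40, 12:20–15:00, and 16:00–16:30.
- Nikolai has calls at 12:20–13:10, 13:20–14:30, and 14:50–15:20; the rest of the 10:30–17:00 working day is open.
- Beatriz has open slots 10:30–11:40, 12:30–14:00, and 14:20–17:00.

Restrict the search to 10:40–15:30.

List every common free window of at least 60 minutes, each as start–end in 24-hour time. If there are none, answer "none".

10:40–11:40

Nikolai free within 10:30–17:00: 10:30–12:20, 13:10–13:20, 14:30–14:50, 15:20–17:00.
Farrukh ∩ Nikolai: 10:30–11:40, 13:10–13:20, 14:30–14:50, 16:00–16:30.
Farrukh ∩ Nikolai ∩ Beatriz: 10:30–11:40, 13:10–13:20, 14:30–14:50, 16:00–16:30.
Restricted to 10:40–15:30: 10:40–11:40, 13:10–13:20, 14:30–14:50.
Windows ≥ 60 min: 10:40–11:40.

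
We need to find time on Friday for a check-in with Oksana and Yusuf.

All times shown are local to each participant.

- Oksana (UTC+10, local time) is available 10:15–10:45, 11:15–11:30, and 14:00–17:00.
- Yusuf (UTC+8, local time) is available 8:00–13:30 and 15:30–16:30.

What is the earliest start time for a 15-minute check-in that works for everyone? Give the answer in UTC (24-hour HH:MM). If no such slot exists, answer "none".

00:15

Oksana → UTC: 00:15–00:45, 01:15–01:30, 04:00–07:00.
Yusuf → UTC: 00:00–05:30, 07:30–08:30.
Oksana ∩ Yusuf: 00:15–00:45, 01:15–01:30, 04:00–05:30.
Windows ≥ 15 min: 00:15–00:45, 01:15–01:30, 04:00–05:30.
Earliest such window starts at 00:15.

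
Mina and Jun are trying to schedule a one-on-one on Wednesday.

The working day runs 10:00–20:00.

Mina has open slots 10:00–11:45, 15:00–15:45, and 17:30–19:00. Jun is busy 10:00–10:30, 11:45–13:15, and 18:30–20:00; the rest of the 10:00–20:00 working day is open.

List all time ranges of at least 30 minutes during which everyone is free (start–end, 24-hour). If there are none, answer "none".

Jun free within 10:00–20:00: 10:30–11:45, 13:15–18:30.
Mina ∩ Jun: 10:30–11:45, 15:00–15:45, 17:30–18:30.
Windows ≥ 30 min: 10:30–11:45, 15:00–15:45, 17:30–18:30.

10:30–11:45, 15:00–15:45, 17:30–18:30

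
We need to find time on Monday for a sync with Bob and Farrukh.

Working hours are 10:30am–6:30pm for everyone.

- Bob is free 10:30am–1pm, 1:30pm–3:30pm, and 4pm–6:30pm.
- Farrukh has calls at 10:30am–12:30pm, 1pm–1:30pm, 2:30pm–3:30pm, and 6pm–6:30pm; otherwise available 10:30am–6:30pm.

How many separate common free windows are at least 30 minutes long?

Farrukh free within 10:30–18:30: 12:30–13:00, 13:30–14:30, 15:30–18:00.
Bob ∩ Farrukh: 12:30–13:00, 13:30–14:30, 16:00–18:00.
Windows ≥ 30 min: 12:30–13:00, 13:30–14:30, 16:00–18:00.
That's 3 windows.

3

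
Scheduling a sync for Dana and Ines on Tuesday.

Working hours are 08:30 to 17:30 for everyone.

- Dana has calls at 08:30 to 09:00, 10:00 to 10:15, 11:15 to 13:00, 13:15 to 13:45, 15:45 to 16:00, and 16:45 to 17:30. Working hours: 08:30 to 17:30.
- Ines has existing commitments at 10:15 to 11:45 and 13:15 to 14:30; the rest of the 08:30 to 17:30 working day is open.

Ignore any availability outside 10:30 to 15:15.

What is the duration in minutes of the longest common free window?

Dana free within 08:30–17:30: 09:00–10:00, 10:15–11:15, 13:00–13:15, 13:45–15:45, 16:00–16:45.
Ines free within 08:30–17:30: 08:30–10:15, 11:45–13:15, 14:30–17:30.
Dana ∩ Ines: 09:00–10:00, 13:00–13:15, 14:30–15:45, 16:00–16:45.
Restricted to 10:30–15:15: 13:00–13:15, 14:30–15:15.
Common window lengths: 15, 45 min; longest is 45.

45 minutes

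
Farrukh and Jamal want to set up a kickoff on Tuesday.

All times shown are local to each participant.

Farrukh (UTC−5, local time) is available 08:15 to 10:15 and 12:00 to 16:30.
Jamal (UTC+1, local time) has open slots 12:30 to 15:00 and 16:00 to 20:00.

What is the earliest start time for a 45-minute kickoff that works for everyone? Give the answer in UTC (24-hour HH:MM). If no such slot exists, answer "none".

Farrukh → UTC: 13:15–15:15, 17:00–21:30.
Jamal → UTC: 11:30–14:00, 15:00–19:00.
Farrukh ∩ Jamal: 13:15–14:00, 15:00–15:15, 17:00–19:00.
Windows ≥ 45 min: 13:15–14:00, 17:00–19:00.
Earliest such window starts at 13:15.

13:15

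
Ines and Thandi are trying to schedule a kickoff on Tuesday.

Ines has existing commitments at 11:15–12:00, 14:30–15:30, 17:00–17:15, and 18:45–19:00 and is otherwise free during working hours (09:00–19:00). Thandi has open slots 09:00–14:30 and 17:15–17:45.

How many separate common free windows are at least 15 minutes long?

Ines free within 09:00–19:00: 09:00–11:15, 12:00–14:30, 15:30–17:00, 17:15–18:45.
Ines ∩ Thandi: 09:00–11:15, 12:00–14:30, 17:15–17:45.
Windows ≥ 15 min: 09:00–11:15, 12:00–14:30, 17:15–17:45.
That's 3 windows.

3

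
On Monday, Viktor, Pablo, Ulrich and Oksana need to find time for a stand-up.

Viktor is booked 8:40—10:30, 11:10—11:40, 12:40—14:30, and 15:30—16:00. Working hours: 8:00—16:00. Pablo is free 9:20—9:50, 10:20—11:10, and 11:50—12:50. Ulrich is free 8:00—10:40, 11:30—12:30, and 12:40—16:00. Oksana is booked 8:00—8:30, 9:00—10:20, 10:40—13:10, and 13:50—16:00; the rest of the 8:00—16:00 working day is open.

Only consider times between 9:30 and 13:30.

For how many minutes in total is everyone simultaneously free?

10 minutes

Viktor free within 08:00–16:00: 08:00–08:40, 10:30–11:10, 11:40–12:40, 14:30–15:30.
Oksana free within 08:00–16:00: 08:30–09:00, 10:20–10:40, 13:10–13:50.
Viktor ∩ Pablo: 10:30–11:10, 11:50–12:40.
Viktor ∩ Pablo ∩ Ulrich: 10:30–10:40, 11:50–12:30.
Viktor ∩ Pablo ∩ Ulrich ∩ Oksana: 10:30–10:40.
Restricted to 09:30–13:30: 10:30–10:40.
Total common minutes: 10.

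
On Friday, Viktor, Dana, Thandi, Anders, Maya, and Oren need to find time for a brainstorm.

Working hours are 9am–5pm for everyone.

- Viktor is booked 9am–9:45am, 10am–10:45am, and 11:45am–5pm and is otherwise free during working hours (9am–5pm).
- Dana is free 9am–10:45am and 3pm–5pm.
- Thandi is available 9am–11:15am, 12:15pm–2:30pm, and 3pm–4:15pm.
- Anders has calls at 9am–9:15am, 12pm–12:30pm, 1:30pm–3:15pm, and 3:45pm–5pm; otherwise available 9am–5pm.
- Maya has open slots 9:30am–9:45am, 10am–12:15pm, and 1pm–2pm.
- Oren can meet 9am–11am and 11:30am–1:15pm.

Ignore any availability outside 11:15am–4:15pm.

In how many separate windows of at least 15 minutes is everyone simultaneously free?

Viktor free within 09:00–17:00: 09:45–10:00, 10:45–11:45.
Anders free within 09:00–17:00: 09:15–12:00, 12:30–13:30, 15:15–15:45.
Viktor ∩ Dana: 09:45–10:00.
Viktor ∩ Dana ∩ Thandi: 09:45–10:00.
Viktor ∩ Dana ∩ Thandi ∩ Anders: 09:45–10:00.
Viktor ∩ Dana ∩ Thandi ∩ Anders ∩ Maya: (none).
Viktor ∩ Dana ∩ Thandi ∩ Anders ∩ Maya ∩ Oren: (none).
Restricted to 11:15–16:15: (none).
Windows ≥ 15 min: (none).
That's 0 windows.

0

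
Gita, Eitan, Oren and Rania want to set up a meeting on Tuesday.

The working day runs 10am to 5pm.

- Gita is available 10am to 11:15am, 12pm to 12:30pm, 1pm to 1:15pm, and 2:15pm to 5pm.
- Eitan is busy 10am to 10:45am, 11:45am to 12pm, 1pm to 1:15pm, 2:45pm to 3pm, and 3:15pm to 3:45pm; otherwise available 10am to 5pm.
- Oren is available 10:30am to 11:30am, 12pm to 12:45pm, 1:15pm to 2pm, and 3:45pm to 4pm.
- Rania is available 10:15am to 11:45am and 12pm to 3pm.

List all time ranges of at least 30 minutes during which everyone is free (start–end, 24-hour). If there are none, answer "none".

Eitan free within 10:00–17:00: 10:45–11:45, 12:00–13:00, 13:15–14:45, 15:00–15:15, 15:45–17:00.
Gita ∩ Eitan: 10:45–11:15, 12:00–12:30, 14:15–14:45, 15:00–15:15, 15:45–17:00.
Gita ∩ Eitan ∩ Oren: 10:45–11:15, 12:00–12:30, 15:45–16:00.
Gita ∩ Eitan ∩ Oren ∩ Rania: 10:45–11:15, 12:00–12:30.
Windows ≥ 30 min: 10:45–11:15, 12:00–12:30.

10:45–11:15, 12:00–12:30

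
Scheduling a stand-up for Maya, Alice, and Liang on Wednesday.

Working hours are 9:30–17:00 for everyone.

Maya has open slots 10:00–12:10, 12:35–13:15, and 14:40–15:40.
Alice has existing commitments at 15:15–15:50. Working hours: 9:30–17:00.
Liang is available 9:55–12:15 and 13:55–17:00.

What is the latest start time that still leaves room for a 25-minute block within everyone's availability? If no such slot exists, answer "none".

Alice free within 09:30–17:00: 09:30–15:15, 15:50–17:00.
Maya ∩ Alice: 10:00–12:10, 12:35–13:15, 14:40–15:15.
Maya ∩ Alice ∩ Liang: 10:00–12:10, 14:40–15:15.
Windows ≥ 25 min: 10:00–12:10, 14:40–15:15.
Latest start in the last window 14:40–15:15 is 15:15 − 25 min = 14:50.

14:50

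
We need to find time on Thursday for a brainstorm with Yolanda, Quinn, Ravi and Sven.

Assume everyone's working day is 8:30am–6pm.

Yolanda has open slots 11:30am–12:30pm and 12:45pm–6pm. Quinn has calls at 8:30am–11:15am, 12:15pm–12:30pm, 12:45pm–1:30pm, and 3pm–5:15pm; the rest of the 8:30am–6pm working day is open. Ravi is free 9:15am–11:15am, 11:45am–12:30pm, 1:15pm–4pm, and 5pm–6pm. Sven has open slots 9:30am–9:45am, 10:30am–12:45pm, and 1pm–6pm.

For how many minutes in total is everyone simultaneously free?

Quinn free within 08:30–18:00: 11:15–12:15, 12:30–12:45, 13:30–15:00, 17:15–18:00.
Yolanda ∩ Quinn: 11:30–12:15, 13:30–15:00, 17:15–18:00.
Yolanda ∩ Quinn ∩ Ravi: 11:45–12:15, 13:30–15:00, 17:15–18:00.
Yolanda ∩ Quinn ∩ Ravi ∩ Sven: 11:45–12:15, 13:30–15:00, 17:15–18:00.
Total common minutes: 30 + 90 + 45 = 165.

165 minutes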